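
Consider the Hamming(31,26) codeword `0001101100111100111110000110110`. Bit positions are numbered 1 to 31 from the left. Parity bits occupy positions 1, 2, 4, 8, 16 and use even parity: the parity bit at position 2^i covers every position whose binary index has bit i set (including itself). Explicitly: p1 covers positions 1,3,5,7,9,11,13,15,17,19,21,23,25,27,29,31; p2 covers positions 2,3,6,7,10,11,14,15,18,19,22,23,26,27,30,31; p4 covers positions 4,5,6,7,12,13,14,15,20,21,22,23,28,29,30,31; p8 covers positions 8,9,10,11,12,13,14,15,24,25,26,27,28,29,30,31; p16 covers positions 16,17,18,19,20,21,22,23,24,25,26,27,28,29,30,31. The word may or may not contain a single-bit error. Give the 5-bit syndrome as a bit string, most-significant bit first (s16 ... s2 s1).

s1: b1⊕b3⊕b5⊕b7⊕b9⊕b11⊕b13⊕b15⊕b17⊕b19⊕b21⊕b23⊕b25⊕b27⊕b29⊕b31 = 0⊕0⊕1⊕1⊕0⊕1⊕1⊕0⊕1⊕1⊕1⊕0⊕0⊕1⊕1⊕0 = 1
s2: b2⊕b3⊕b6⊕b7⊕b10⊕b11⊕b14⊕b15⊕b18⊕b19⊕b22⊕b23⊕b26⊕b27⊕b30⊕b31 = 0⊕0⊕0⊕1⊕0⊕1⊕1⊕0⊕1⊕1⊕0⊕0⊕1⊕1⊕1⊕0 = 0
s4: b4⊕b5⊕b6⊕b7⊕b12⊕b13⊕b14⊕b15⊕b20⊕b21⊕b22⊕b23⊕b28⊕b29⊕b30⊕b31 = 1⊕1⊕0⊕1⊕1⊕1⊕1⊕0⊕1⊕1⊕0⊕0⊕0⊕1⊕1⊕0 = 0
s8: b8⊕b9⊕b10⊕b11⊕b12⊕b13⊕b14⊕b15⊕b24⊕b25⊕b26⊕b27⊕b28⊕b29⊕b30⊕b31 = 1⊕0⊕0⊕1⊕1⊕1⊕1⊕0⊕0⊕0⊕1⊕1⊕0⊕1⊕1⊕0 = 1
s16: b16⊕b17⊕b18⊕b19⊕b20⊕b21⊕b22⊕b23⊕b24⊕b25⊕b26⊕b27⊕b28⊕b29⊕b30⊕b31 = 0⊕1⊕1⊕1⊕1⊕1⊕0⊕0⊕0⊕0⊕1⊕1⊕0⊕1⊕1⊕0 = 1
Syndrome (s16...s1) = 11001 → position 25.

11001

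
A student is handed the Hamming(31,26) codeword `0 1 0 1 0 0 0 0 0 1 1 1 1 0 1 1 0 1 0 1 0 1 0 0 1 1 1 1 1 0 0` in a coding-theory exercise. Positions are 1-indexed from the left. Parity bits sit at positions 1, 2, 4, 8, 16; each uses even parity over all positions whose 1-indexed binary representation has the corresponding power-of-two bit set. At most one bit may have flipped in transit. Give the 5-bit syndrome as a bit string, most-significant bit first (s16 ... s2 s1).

s1: b1⊕b3⊕b5⊕b7⊕b9⊕b11⊕b13⊕b15⊕b17⊕b19⊕b21⊕b23⊕b25⊕b27⊕b29⊕b31 = 0⊕0⊕0⊕0⊕0⊕1⊕1⊕1⊕0⊕0⊕0⊕0⊕1⊕1⊕1⊕0 = 0
s2: b2⊕b3⊕b6⊕b7⊕b10⊕b11⊕b14⊕b15⊕b18⊕b19⊕b22⊕b23⊕b26⊕b27⊕b30⊕b31 = 1⊕0⊕0⊕0⊕1⊕1⊕0⊕1⊕1⊕0⊕1⊕0⊕1⊕1⊕0⊕0 = 0
s4: b4⊕b5⊕b6⊕b7⊕b12⊕b13⊕b14⊕b15⊕b20⊕b21⊕b22⊕b23⊕b28⊕b29⊕b30⊕b31 = 1⊕0⊕0⊕0⊕1⊕1⊕0⊕1⊕1⊕0⊕1⊕0⊕1⊕1⊕0⊕0 = 0
s8: b8⊕b9⊕b10⊕b11⊕b12⊕b13⊕b14⊕b15⊕b24⊕b25⊕b26⊕b27⊕b28⊕b29⊕b30⊕b31 = 0⊕0⊕1⊕1⊕1⊕1⊕0⊕1⊕0⊕1⊕1⊕1⊕1⊕1⊕0⊕0 = 0
s16: b16⊕b17⊕b18⊕b19⊕b20⊕b21⊕b22⊕b23⊕b24⊕b25⊕b26⊕b27⊕b28⊕b29⊕b30⊕b31 = 1⊕0⊕1⊕0⊕1⊕0⊕1⊕0⊕0⊕1⊕1⊕1⊕1⊕1⊕0⊕0 = 1
Syndrome (s16...s1) = 10000 → position 16.

10000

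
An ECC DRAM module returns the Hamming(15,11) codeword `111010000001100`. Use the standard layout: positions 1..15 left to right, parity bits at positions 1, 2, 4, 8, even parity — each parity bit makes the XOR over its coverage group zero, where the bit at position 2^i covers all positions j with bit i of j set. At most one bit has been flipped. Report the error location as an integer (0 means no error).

4

s1: b1⊕b3⊕b5⊕b7⊕b9⊕b11⊕b13⊕b15 = 1⊕1⊕1⊕0⊕0⊕0⊕1⊕0 = 0
s2: b2⊕b3⊕b6⊕b7⊕b10⊕b11⊕b14⊕b15 = 1⊕1⊕0⊕0⊕0⊕0⊕0⊕0 = 0
s4: b4⊕b5⊕b6⊕b7⊕b12⊕b13⊕b14⊕b15 = 0⊕1⊕0⊕0⊕1⊕1⊕0⊕0 = 1
s8: b8⊕b9⊕b10⊕b11⊕b12⊕b13⊕b14⊕b15 = 0⊕0⊕0⊕0⊕1⊕1⊕0⊕0 = 0
Syndrome (s8...s1) = 0100 → position 4.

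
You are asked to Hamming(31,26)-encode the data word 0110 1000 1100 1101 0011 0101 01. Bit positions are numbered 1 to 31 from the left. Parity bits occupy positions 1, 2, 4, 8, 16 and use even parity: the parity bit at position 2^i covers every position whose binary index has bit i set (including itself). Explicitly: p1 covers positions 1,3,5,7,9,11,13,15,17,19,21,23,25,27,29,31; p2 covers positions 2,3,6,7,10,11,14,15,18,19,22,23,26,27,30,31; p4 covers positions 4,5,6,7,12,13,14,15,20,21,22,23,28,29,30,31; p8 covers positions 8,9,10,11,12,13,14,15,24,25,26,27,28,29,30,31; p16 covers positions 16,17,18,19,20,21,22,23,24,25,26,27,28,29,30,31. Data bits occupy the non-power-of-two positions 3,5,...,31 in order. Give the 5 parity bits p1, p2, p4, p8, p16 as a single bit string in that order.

Place data bits at non-power-of-two positions: b3=0, b5=1, b6=1, b7=0, b9=1, b10=0, b11=0, b12=0, b13=1, b14=1, b15=0, b17=0, b18=1, b19=1, b20=0, b21=1, b22=0, b23=0, b24=1, b25=1, b26=0, b27=1, b28=0, b29=1, b30=0, b31=1.
p1 = XOR of data positions {3,5,7,9,11,13,15,17,19,21,23,25,27,29,31} = 0⊕1⊕0⊕1⊕0⊕1⊕0⊕0⊕1⊕1⊕0⊕1⊕1⊕1⊕1 = 1
p2 = XOR of data positions {3,6,7,10,11,14,15,18,19,22,23,26,27,30,31} = 0⊕1⊕0⊕0⊕0⊕1⊕0⊕1⊕1⊕0⊕0⊕0⊕1⊕0⊕1 = 0
p4 = XOR of data positions {5,6,7,12,13,14,15,20,21,22,23,28,29,30,31} = 1⊕1⊕0⊕0⊕1⊕1⊕0⊕0⊕1⊕0⊕0⊕0⊕1⊕0⊕1 = 1
p8 = XOR of data positions {9,10,11,12,13,14,15,24,25,26,27,28,29,30,31} = 1⊕0⊕0⊕0⊕1⊕1⊕0⊕1⊕1⊕0⊕1⊕0⊕1⊕0⊕1 = 0
p16 = XOR of data positions {17,18,19,20,21,22,23,24,25,26,27,28,29,30,31} = 0⊕1⊕1⊕0⊕1⊕0⊕0⊕1⊕1⊕0⊕1⊕0⊕1⊕0⊕1 = 0
Parity bits p1,p2,p4,p8,p16 = 10100

10100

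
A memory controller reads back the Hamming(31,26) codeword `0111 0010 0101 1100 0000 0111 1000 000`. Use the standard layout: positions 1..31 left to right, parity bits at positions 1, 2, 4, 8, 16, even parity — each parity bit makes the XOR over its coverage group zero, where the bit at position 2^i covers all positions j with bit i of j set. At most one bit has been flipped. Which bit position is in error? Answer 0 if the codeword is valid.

7

s1: b1⊕b3⊕b5⊕b7⊕b9⊕b11⊕b13⊕b15⊕b17⊕b19⊕b21⊕b23⊕b25⊕b27⊕b29⊕b31 = 0⊕1⊕0⊕1⊕0⊕0⊕1⊕0⊕0⊕0⊕0⊕1⊕1⊕0⊕0⊕0 = 1
s2: b2⊕b3⊕b6⊕b7⊕b10⊕b11⊕b14⊕b15⊕b18⊕b19⊕b22⊕b23⊕b26⊕b27⊕b30⊕b31 = 1⊕1⊕0⊕1⊕1⊕0⊕1⊕0⊕0⊕0⊕1⊕1⊕0⊕0⊕0⊕0 = 1
s4: b4⊕b5⊕b6⊕b7⊕b12⊕b13⊕b14⊕b15⊕b20⊕b21⊕b22⊕b23⊕b28⊕b29⊕b30⊕b31 = 1⊕0⊕0⊕1⊕1⊕1⊕1⊕0⊕0⊕0⊕1⊕1⊕0⊕0⊕0⊕0 = 1
s8: b8⊕b9⊕b10⊕b11⊕b12⊕b13⊕b14⊕b15⊕b24⊕b25⊕b26⊕b27⊕b28⊕b29⊕b30⊕b31 = 0⊕0⊕1⊕0⊕1⊕1⊕1⊕0⊕1⊕1⊕0⊕0⊕0⊕0⊕0⊕0 = 0
s16: b16⊕b17⊕b18⊕b19⊕b20⊕b21⊕b22⊕b23⊕b24⊕b25⊕b26⊕b27⊕b28⊕b29⊕b30⊕b31 = 0⊕0⊕0⊕0⊕0⊕0⊕1⊕1⊕1⊕1⊕0⊕0⊕0⊕0⊕0⊕0 = 0
Syndrome (s16...s1) = 00111 → position 7.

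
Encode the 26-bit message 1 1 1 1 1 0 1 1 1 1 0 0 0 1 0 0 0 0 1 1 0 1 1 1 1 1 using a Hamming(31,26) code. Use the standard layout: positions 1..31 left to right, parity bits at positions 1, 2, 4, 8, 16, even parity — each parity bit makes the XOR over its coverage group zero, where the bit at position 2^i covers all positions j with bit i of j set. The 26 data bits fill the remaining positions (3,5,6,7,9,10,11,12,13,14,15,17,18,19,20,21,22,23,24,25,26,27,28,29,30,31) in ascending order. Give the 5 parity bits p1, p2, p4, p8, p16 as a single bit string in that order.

11000

Place data bits at non-power-of-two positions: b3=1, b5=1, b6=1, b7=1, b9=1, b10=0, b11=1, b12=1, b13=1, b14=1, b15=0, b17=0, b18=0, b19=1, b20=0, b21=0, b22=0, b23=0, b24=1, b25=1, b26=0, b27=1, b28=1, b29=1, b30=1, b31=1.
p1 = XOR of data positions {3,5,7,9,11,13,15,17,19,21,23,25,27,29,31} = 1⊕1⊕1⊕1⊕1⊕1⊕0⊕0⊕1⊕0⊕0⊕1⊕1⊕1⊕1 = 1
p2 = XOR of data positions {3,6,7,10,11,14,15,18,19,22,23,26,27,30,31} = 1⊕1⊕1⊕0⊕1⊕1⊕0⊕0⊕1⊕0⊕0⊕0⊕1⊕1⊕1 = 1
p4 = XOR of data positions {5,6,7,12,13,14,15,20,21,22,23,28,29,30,31} = 1⊕1⊕1⊕1⊕1⊕1⊕0⊕0⊕0⊕0⊕0⊕1⊕1⊕1⊕1 = 0
p8 = XOR of data positions {9,10,11,12,13,14,15,24,25,26,27,28,29,30,31} = 1⊕0⊕1⊕1⊕1⊕1⊕0⊕1⊕1⊕0⊕1⊕1⊕1⊕1⊕1 = 0
p16 = XOR of data positions {17,18,19,20,21,22,23,24,25,26,27,28,29,30,31} = 0⊕0⊕1⊕0⊕0⊕0⊕0⊕1⊕1⊕0⊕1⊕1⊕1⊕1⊕1 = 0
Parity bits p1,p2,p4,p8,p16 = 11000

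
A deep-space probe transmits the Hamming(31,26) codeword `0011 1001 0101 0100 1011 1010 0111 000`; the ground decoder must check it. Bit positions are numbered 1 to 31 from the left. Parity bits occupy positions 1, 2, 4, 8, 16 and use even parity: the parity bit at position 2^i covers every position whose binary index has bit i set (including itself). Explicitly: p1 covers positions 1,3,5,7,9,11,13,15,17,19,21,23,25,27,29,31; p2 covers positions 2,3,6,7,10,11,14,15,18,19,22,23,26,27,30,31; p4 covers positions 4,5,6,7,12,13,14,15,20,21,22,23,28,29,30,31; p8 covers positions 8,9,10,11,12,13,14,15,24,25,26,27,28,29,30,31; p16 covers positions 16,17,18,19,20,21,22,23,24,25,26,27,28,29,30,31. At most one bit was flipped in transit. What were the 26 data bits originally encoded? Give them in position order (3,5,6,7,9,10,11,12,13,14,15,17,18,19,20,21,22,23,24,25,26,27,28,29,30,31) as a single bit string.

s1: b1⊕b3⊕b5⊕b7⊕b9⊕b11⊕b13⊕b15⊕b17⊕b19⊕b21⊕b23⊕b25⊕b27⊕b29⊕b31 = 0⊕1⊕1⊕0⊕0⊕0⊕0⊕0⊕1⊕1⊕1⊕1⊕0⊕1⊕0⊕0 = 1
s2: b2⊕b3⊕b6⊕b7⊕b10⊕b11⊕b14⊕b15⊕b18⊕b19⊕b22⊕b23⊕b26⊕b27⊕b30⊕b31 = 0⊕1⊕0⊕0⊕1⊕0⊕1⊕0⊕0⊕1⊕0⊕1⊕1⊕1⊕0⊕0 = 1
s4: b4⊕b5⊕b6⊕b7⊕b12⊕b13⊕b14⊕b15⊕b20⊕b21⊕b22⊕b23⊕b28⊕b29⊕b30⊕b31 = 1⊕1⊕0⊕0⊕1⊕0⊕1⊕0⊕1⊕1⊕0⊕1⊕1⊕0⊕0⊕0 = 0
s8: b8⊕b9⊕b10⊕b11⊕b12⊕b13⊕b14⊕b15⊕b24⊕b25⊕b26⊕b27⊕b28⊕b29⊕b30⊕b31 = 1⊕0⊕1⊕0⊕1⊕0⊕1⊕0⊕0⊕0⊕1⊕1⊕1⊕0⊕0⊕0 = 1
s16: b16⊕b17⊕b18⊕b19⊕b20⊕b21⊕b22⊕b23⊕b24⊕b25⊕b26⊕b27⊕b28⊕b29⊕b30⊕b31 = 0⊕1⊕0⊕1⊕1⊕1⊕0⊕1⊕0⊕0⊕1⊕1⊕1⊕0⊕0⊕0 = 0
Syndrome (s16...s1) = 01011 → position 11.
Flip bit 11: corrected codeword = 0011100101110100101110100111000
Data bits at positions 3,5,6,7,9,10,11,12,13,14,15,17,18,19,20,21,22,23,24,25,26,27,28,29,30,31: 11000111010101110100111000

11000111010101110100111000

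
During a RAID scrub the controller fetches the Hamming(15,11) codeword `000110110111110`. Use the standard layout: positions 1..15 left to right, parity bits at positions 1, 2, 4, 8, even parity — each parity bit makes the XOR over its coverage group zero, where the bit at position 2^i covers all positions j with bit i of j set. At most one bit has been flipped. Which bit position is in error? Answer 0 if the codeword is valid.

0

s1: b1⊕b3⊕b5⊕b7⊕b9⊕b11⊕b13⊕b15 = 0⊕0⊕1⊕1⊕0⊕1⊕1⊕0 = 0
s2: b2⊕b3⊕b6⊕b7⊕b10⊕b11⊕b14⊕b15 = 0⊕0⊕0⊕1⊕1⊕1⊕1⊕0 = 0
s4: b4⊕b5⊕b6⊕b7⊕b12⊕b13⊕b14⊕b15 = 1⊕1⊕0⊕1⊕1⊕1⊕1⊕0 = 0
s8: b8⊕b9⊕b10⊕b11⊕b12⊕b13⊕b14⊕b15 = 1⊕0⊕1⊕1⊕1⊕1⊕1⊕0 = 0
Syndrome (s8...s1) = 0000 → position 0 (no error).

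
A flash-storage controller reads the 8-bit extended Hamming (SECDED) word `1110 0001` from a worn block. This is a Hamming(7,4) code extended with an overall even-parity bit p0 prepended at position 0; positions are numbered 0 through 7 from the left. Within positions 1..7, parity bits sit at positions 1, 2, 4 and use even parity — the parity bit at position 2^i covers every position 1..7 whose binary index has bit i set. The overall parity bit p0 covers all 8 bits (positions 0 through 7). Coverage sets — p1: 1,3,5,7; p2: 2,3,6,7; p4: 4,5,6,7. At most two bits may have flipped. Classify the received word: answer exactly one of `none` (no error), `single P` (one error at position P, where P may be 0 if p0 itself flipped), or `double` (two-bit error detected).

s1: b1⊕b3⊕b5⊕b7 = 1⊕0⊕0⊕1 = 0
s2: b2⊕b3⊕b6⊕b7 = 1⊕0⊕0⊕1 = 0
s4: b4⊕b5⊕b6⊕b7 = 0⊕0⊕0⊕1 = 1
Syndrome (s4...s1) = 100 → position 4.
Overall parity (XOR of all 8 bits, including p0): 1⊕1⊕1⊕0⊕0⊕0⊕0⊕1 = 0
Overall=0, syndrome position=4 → double-bit error detected (uncorrectable).

double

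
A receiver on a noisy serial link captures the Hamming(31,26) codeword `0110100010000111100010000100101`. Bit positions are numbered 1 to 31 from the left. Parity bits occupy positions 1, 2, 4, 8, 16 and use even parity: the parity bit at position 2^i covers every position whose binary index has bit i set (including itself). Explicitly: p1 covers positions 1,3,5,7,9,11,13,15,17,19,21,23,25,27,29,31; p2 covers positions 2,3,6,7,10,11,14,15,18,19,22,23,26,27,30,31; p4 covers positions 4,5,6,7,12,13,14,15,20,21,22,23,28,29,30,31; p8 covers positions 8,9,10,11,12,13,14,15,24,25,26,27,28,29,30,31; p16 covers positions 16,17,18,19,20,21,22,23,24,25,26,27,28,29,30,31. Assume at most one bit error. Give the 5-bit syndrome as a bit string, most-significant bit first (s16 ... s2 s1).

s1: b1⊕b3⊕b5⊕b7⊕b9⊕b11⊕b13⊕b15⊕b17⊕b19⊕b21⊕b23⊕b25⊕b27⊕b29⊕b31 = 0⊕1⊕1⊕0⊕1⊕0⊕0⊕1⊕1⊕0⊕1⊕0⊕0⊕0⊕1⊕1 = 0
s2: b2⊕b3⊕b6⊕b7⊕b10⊕b11⊕b14⊕b15⊕b18⊕b19⊕b22⊕b23⊕b26⊕b27⊕b30⊕b31 = 1⊕1⊕0⊕0⊕0⊕0⊕1⊕1⊕0⊕0⊕0⊕0⊕1⊕0⊕0⊕1 = 0
s4: b4⊕b5⊕b6⊕b7⊕b12⊕b13⊕b14⊕b15⊕b20⊕b21⊕b22⊕b23⊕b28⊕b29⊕b30⊕b31 = 0⊕1⊕0⊕0⊕0⊕0⊕1⊕1⊕0⊕1⊕0⊕0⊕0⊕1⊕0⊕1 = 0
s8: b8⊕b9⊕b10⊕b11⊕b12⊕b13⊕b14⊕b15⊕b24⊕b25⊕b26⊕b27⊕b28⊕b29⊕b30⊕b31 = 0⊕1⊕0⊕0⊕0⊕0⊕1⊕1⊕0⊕0⊕1⊕0⊕0⊕1⊕0⊕1 = 0
s16: b16⊕b17⊕b18⊕b19⊕b20⊕b21⊕b22⊕b23⊕b24⊕b25⊕b26⊕b27⊕b28⊕b29⊕b30⊕b31 = 1⊕1⊕0⊕0⊕0⊕1⊕0⊕0⊕0⊕0⊕1⊕0⊕0⊕1⊕0⊕1 = 0
Syndrome (s16...s1) = 00000 → position 0 (no error).

00000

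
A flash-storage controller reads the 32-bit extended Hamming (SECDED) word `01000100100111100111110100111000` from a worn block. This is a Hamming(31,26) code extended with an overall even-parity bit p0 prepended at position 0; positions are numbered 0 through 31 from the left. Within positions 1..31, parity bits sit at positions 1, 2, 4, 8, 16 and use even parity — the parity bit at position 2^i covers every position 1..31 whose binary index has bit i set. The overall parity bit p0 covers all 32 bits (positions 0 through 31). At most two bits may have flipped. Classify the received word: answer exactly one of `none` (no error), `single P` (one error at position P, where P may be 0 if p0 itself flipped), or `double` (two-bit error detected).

s1: b1⊕b3⊕b5⊕b7⊕b9⊕b11⊕b13⊕b15⊕b17⊕b19⊕b21⊕b23⊕b25⊕b27⊕b29⊕b31 = 1⊕0⊕1⊕0⊕0⊕1⊕1⊕0⊕1⊕1⊕1⊕1⊕0⊕1⊕0⊕0 = 1
s2: b2⊕b3⊕b6⊕b7⊕b10⊕b11⊕b14⊕b15⊕b18⊕b19⊕b22⊕b23⊕b26⊕b27⊕b30⊕b31 = 0⊕0⊕0⊕0⊕0⊕1⊕1⊕0⊕1⊕1⊕0⊕1⊕1⊕1⊕0⊕0 = 1
s4: b4⊕b5⊕b6⊕b7⊕b12⊕b13⊕b14⊕b15⊕b20⊕b21⊕b22⊕b23⊕b28⊕b29⊕b30⊕b31 = 0⊕1⊕0⊕0⊕1⊕1⊕1⊕0⊕1⊕1⊕0⊕1⊕1⊕0⊕0⊕0 = 0
s8: b8⊕b9⊕b10⊕b11⊕b12⊕b13⊕b14⊕b15⊕b24⊕b25⊕b26⊕b27⊕b28⊕b29⊕b30⊕b31 = 1⊕0⊕0⊕1⊕1⊕1⊕1⊕0⊕0⊕0⊕1⊕1⊕1⊕0⊕0⊕0 = 0
s16: b16⊕b17⊕b18⊕b19⊕b20⊕b21⊕b22⊕b23⊕b24⊕b25⊕b26⊕b27⊕b28⊕b29⊕b30⊕b31 = 0⊕1⊕1⊕1⊕1⊕1⊕0⊕1⊕0⊕0⊕1⊕1⊕1⊕0⊕0⊕0 = 1
Syndrome (s16...s1) = 10011 → position 19.
Overall parity (XOR of all 32 bits, including p0): 0⊕1⊕0⊕0⊕0⊕1⊕0⊕0⊕1⊕0⊕0⊕1⊕1⊕1⊕1⊕0⊕0⊕1⊕1⊕1⊕1⊕1⊕0⊕1⊕0⊕0⊕1⊕1⊕1⊕0⊕0⊕0 = 0
Overall=0, syndrome position=19 → double-bit error detected (uncorrectable).

double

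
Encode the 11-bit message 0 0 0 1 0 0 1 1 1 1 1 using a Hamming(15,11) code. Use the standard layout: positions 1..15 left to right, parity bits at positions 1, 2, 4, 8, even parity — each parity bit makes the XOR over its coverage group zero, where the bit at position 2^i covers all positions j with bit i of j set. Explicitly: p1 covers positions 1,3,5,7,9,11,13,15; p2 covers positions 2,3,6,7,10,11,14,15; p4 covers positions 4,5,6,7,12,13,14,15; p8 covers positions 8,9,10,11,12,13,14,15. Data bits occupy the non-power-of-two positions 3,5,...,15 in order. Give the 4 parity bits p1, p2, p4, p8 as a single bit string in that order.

0011

Place data bits at non-power-of-two positions: b3=0, b5=0, b6=0, b7=1, b9=0, b10=0, b11=1, b12=1, b13=1, b14=1, b15=1.
p1 = XOR of data positions {3,5,7,9,11,13,15} = 0⊕0⊕1⊕0⊕1⊕1⊕1 = 0
p2 = XOR of data positions {3,6,7,10,11,14,15} = 0⊕0⊕1⊕0⊕1⊕1⊕1 = 0
p4 = XOR of data positions {5,6,7,12,13,14,15} = 0⊕0⊕1⊕1⊕1⊕1⊕1 = 1
p8 = XOR of data positions {9,10,11,12,13,14,15} = 0⊕0⊕1⊕1⊕1⊕1⊕1 = 1
Parity bits p1,p2,p4,p8 = 0011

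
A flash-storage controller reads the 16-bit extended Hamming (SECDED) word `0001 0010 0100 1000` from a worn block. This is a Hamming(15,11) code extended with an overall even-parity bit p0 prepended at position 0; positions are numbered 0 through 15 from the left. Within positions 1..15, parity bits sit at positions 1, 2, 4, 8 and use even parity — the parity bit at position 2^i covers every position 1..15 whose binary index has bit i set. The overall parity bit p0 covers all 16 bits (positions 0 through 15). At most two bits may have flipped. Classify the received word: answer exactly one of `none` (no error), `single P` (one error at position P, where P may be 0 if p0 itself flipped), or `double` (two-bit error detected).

s1: b1⊕b3⊕b5⊕b7⊕b9⊕b11⊕b13⊕b15 = 0⊕1⊕0⊕0⊕1⊕0⊕0⊕0 = 0
s2: b2⊕b3⊕b6⊕b7⊕b10⊕b11⊕b14⊕b15 = 0⊕1⊕1⊕0⊕0⊕0⊕0⊕0 = 0
s4: b4⊕b5⊕b6⊕b7⊕b12⊕b13⊕b14⊕b15 = 0⊕0⊕1⊕0⊕1⊕0⊕0⊕0 = 0
s8: b8⊕b9⊕b10⊕b11⊕b12⊕b13⊕b14⊕b15 = 0⊕1⊕0⊕0⊕1⊕0⊕0⊕0 = 0
Syndrome (s8...s1) = 0000 → position 0 (no error).
Overall parity (XOR of all 16 bits, including p0): 0⊕0⊕0⊕1⊕0⊕0⊕1⊕0⊕0⊕1⊕0⊕0⊕1⊕0⊕0⊕0 = 0
Overall=0, syndrome position=0 → no error.

none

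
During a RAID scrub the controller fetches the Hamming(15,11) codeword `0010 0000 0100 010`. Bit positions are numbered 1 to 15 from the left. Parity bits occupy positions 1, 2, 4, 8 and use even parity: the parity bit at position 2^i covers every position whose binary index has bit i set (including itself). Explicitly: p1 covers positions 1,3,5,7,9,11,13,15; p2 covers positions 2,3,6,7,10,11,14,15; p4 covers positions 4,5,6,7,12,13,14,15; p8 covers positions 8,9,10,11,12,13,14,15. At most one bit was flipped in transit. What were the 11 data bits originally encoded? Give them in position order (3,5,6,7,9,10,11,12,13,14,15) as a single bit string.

10010100010

s1: b1⊕b3⊕b5⊕b7⊕b9⊕b11⊕b13⊕b15 = 0⊕1⊕0⊕0⊕0⊕0⊕0⊕0 = 1
s2: b2⊕b3⊕b6⊕b7⊕b10⊕b11⊕b14⊕b15 = 0⊕1⊕0⊕0⊕1⊕0⊕1⊕0 = 1
s4: b4⊕b5⊕b6⊕b7⊕b12⊕b13⊕b14⊕b15 = 0⊕0⊕0⊕0⊕0⊕0⊕1⊕0 = 1
s8: b8⊕b9⊕b10⊕b11⊕b12⊕b13⊕b14⊕b15 = 0⊕0⊕1⊕0⊕0⊕0⊕1⊕0 = 0
Syndrome (s8...s1) = 0111 → position 7.
Flip bit 7: corrected codeword = 001000100100010
Data bits at positions 3,5,6,7,9,10,11,12,13,14,15: 10010100010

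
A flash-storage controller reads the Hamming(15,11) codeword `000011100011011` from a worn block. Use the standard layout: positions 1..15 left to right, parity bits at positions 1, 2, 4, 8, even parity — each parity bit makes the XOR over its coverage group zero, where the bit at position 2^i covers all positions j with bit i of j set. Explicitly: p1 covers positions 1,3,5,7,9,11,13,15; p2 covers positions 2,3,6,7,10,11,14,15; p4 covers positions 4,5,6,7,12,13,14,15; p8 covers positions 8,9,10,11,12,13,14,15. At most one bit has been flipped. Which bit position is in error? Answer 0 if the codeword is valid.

2

s1: b1⊕b3⊕b5⊕b7⊕b9⊕b11⊕b13⊕b15 = 0⊕0⊕1⊕1⊕0⊕1⊕0⊕1 = 0
s2: b2⊕b3⊕b6⊕b7⊕b10⊕b11⊕b14⊕b15 = 0⊕0⊕1⊕1⊕0⊕1⊕1⊕1 = 1
s4: b4⊕b5⊕b6⊕b7⊕b12⊕b13⊕b14⊕b15 = 0⊕1⊕1⊕1⊕1⊕0⊕1⊕1 = 0
s8: b8⊕b9⊕b10⊕b11⊕b12⊕b13⊕b14⊕b15 = 0⊕0⊕0⊕1⊕1⊕0⊕1⊕1 = 0
Syndrome (s8...s1) = 0010 → position 2.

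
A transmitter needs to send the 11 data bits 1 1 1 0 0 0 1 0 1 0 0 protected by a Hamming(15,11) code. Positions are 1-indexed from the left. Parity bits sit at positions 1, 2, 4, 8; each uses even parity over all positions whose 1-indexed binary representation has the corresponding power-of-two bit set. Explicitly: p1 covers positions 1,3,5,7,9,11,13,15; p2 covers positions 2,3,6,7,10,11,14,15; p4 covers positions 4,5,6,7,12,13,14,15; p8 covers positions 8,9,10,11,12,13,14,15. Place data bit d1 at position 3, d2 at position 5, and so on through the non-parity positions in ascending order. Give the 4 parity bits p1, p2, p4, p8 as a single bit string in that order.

Place data bits at non-power-of-two positions: b3=1, b5=1, b6=1, b7=0, b9=0, b10=0, b11=1, b12=0, b13=1, b14=0, b15=0.
p1 = XOR of data positions {3,5,7,9,11,13,15} = 1⊕1⊕0⊕0⊕1⊕1⊕0 = 0
p2 = XOR of data positions {3,6,7,10,11,14,15} = 1⊕1⊕0⊕0⊕1⊕0⊕0 = 1
p4 = XOR of data positions {5,6,7,12,13,14,15} = 1⊕1⊕0⊕0⊕1⊕0⊕0 = 1
p8 = XOR of data positions {9,10,11,12,13,14,15} = 0⊕0⊕1⊕0⊕1⊕0⊕0 = 0
Parity bits p1,p2,p4,p8 = 0110

0110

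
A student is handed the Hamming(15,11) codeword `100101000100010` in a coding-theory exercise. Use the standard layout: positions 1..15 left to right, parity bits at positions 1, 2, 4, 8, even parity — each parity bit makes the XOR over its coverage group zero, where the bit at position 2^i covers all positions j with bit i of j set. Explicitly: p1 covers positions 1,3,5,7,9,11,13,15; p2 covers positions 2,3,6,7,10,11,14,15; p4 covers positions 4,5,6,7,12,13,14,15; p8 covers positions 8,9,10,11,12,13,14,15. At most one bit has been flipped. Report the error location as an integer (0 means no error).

7

s1: b1⊕b3⊕b5⊕b7⊕b9⊕b11⊕b13⊕b15 = 1⊕0⊕0⊕0⊕0⊕0⊕0⊕0 = 1
s2: b2⊕b3⊕b6⊕b7⊕b10⊕b11⊕b14⊕b15 = 0⊕0⊕1⊕0⊕1⊕0⊕1⊕0 = 1
s4: b4⊕b5⊕b6⊕b7⊕b12⊕b13⊕b14⊕b15 = 1⊕0⊕1⊕0⊕0⊕0⊕1⊕0 = 1
s8: b8⊕b9⊕b10⊕b11⊕b12⊕b13⊕b14⊕b15 = 0⊕0⊕1⊕0⊕0⊕0⊕1⊕0 = 0
Syndrome (s8...s1) = 0111 → position 7.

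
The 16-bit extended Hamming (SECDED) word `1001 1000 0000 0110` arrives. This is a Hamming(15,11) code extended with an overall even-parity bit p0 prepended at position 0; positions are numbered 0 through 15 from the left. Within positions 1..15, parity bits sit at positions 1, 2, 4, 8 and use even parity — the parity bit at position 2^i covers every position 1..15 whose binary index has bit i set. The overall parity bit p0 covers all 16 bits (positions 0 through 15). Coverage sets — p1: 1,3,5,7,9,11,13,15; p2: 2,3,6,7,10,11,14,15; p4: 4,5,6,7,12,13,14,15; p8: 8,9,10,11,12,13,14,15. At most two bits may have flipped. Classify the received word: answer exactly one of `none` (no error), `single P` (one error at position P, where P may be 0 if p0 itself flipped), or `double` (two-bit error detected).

single 4

s1: b1⊕b3⊕b5⊕b7⊕b9⊕b11⊕b13⊕b15 = 0⊕1⊕0⊕0⊕0⊕0⊕1⊕0 = 0
s2: b2⊕b3⊕b6⊕b7⊕b10⊕b11⊕b14⊕b15 = 0⊕1⊕0⊕0⊕0⊕0⊕1⊕0 = 0
s4: b4⊕b5⊕b6⊕b7⊕b12⊕b13⊕b14⊕b15 = 1⊕0⊕0⊕0⊕0⊕1⊕1⊕0 = 1
s8: b8⊕b9⊕b10⊕b11⊕b12⊕b13⊕b14⊕b15 = 0⊕0⊕0⊕0⊕0⊕1⊕1⊕0 = 0
Syndrome (s8...s1) = 0100 → position 4.
Overall parity (XOR of all 16 bits, including p0): 1⊕0⊕0⊕1⊕1⊕0⊕0⊕0⊕0⊕0⊕0⊕0⊕0⊕1⊕1⊕0 = 1
Overall=1, syndrome position=4 → single-bit error at position 4.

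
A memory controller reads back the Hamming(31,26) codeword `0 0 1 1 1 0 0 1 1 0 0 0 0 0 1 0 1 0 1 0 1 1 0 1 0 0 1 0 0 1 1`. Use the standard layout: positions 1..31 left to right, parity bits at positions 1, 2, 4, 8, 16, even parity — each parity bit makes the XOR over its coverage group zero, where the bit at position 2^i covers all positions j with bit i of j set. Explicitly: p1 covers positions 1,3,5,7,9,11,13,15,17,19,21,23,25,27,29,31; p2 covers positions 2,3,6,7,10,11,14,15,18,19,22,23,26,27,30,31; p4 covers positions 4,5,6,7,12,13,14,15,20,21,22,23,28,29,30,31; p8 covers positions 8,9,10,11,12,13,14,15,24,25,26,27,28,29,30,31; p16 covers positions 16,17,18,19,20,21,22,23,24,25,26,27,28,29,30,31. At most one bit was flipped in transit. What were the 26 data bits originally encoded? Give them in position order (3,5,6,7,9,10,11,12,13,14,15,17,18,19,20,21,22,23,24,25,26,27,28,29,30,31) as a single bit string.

11001000000101011010010011

s1: b1⊕b3⊕b5⊕b7⊕b9⊕b11⊕b13⊕b15⊕b17⊕b19⊕b21⊕b23⊕b25⊕b27⊕b29⊕b31 = 0⊕1⊕1⊕0⊕1⊕0⊕0⊕1⊕1⊕1⊕1⊕0⊕0⊕1⊕0⊕1 = 1
s2: b2⊕b3⊕b6⊕b7⊕b10⊕b11⊕b14⊕b15⊕b18⊕b19⊕b22⊕b23⊕b26⊕b27⊕b30⊕b31 = 0⊕1⊕0⊕0⊕0⊕0⊕0⊕1⊕0⊕1⊕1⊕0⊕0⊕1⊕1⊕1 = 1
s4: b4⊕b5⊕b6⊕b7⊕b12⊕b13⊕b14⊕b15⊕b20⊕b21⊕b22⊕b23⊕b28⊕b29⊕b30⊕b31 = 1⊕1⊕0⊕0⊕0⊕0⊕0⊕1⊕0⊕1⊕1⊕0⊕0⊕0⊕1⊕1 = 1
s8: b8⊕b9⊕b10⊕b11⊕b12⊕b13⊕b14⊕b15⊕b24⊕b25⊕b26⊕b27⊕b28⊕b29⊕b30⊕b31 = 1⊕1⊕0⊕0⊕0⊕0⊕0⊕1⊕1⊕0⊕0⊕1⊕0⊕0⊕1⊕1 = 1
s16: b16⊕b17⊕b18⊕b19⊕b20⊕b21⊕b22⊕b23⊕b24⊕b25⊕b26⊕b27⊕b28⊕b29⊕b30⊕b31 = 0⊕1⊕0⊕1⊕0⊕1⊕1⊕0⊕1⊕0⊕0⊕1⊕0⊕0⊕1⊕1 = 0
Syndrome (s16...s1) = 01111 → position 15.
Flip bit 15: corrected codeword = 0011100110000000101011010010011
Data bits at positions 3,5,6,7,9,10,11,12,13,14,15,17,18,19,20,21,22,23,24,25,26,27,28,29,30,31: 11001000000101011010010011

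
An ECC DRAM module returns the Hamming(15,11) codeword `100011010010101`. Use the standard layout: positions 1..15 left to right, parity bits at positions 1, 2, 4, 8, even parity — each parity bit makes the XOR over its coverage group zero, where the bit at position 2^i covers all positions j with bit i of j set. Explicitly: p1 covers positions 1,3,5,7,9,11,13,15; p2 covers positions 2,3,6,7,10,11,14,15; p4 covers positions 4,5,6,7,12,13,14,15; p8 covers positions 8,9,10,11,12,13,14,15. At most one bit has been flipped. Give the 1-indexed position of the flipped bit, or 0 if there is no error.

3

s1: b1⊕b3⊕b5⊕b7⊕b9⊕b11⊕b13⊕b15 = 1⊕0⊕1⊕0⊕0⊕1⊕1⊕1 = 1
s2: b2⊕b3⊕b6⊕b7⊕b10⊕b11⊕b14⊕b15 = 0⊕0⊕1⊕0⊕0⊕1⊕0⊕1 = 1
s4: b4⊕b5⊕b6⊕b7⊕b12⊕b13⊕b14⊕b15 = 0⊕1⊕1⊕0⊕0⊕1⊕0⊕1 = 0
s8: b8⊕b9⊕b10⊕b11⊕b12⊕b13⊕b14⊕b15 = 1⊕0⊕0⊕1⊕0⊕1⊕0⊕1 = 0
Syndrome (s8...s1) = 0011 → position 3.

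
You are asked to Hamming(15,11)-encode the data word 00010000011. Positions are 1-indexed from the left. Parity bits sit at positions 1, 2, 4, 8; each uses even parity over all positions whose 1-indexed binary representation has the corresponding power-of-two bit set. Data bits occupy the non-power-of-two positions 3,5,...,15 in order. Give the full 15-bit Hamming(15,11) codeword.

Place data bits at non-power-of-two positions: b3=0, b5=0, b6=0, b7=1, b9=0, b10=0, b11=0, b12=0, b13=0, b14=1, b15=1.
p1 = XOR of data positions {3,5,7,9,11,13,15} = 0⊕0⊕1⊕0⊕0⊕0⊕1 = 0
p2 = XOR of data positions {3,6,7,10,11,14,15} = 0⊕0⊕1⊕0⊕0⊕1⊕1 = 1
p4 = XOR of data positions {5,6,7,12,13,14,15} = 0⊕0⊕1⊕0⊕0⊕1⊕1 = 1
p8 = XOR of data positions {9,10,11,12,13,14,15} = 0⊕0⊕0⊕0⊕0⊕1⊕1 = 0
Codeword b1..b15 = 010100100000011

010100100000011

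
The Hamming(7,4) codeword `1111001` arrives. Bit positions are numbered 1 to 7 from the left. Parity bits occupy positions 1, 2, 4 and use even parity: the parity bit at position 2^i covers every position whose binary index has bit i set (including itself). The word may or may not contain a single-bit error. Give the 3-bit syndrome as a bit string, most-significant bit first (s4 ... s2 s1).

011

s1: b1⊕b3⊕b5⊕b7 = 1⊕1⊕0⊕1 = 1
s2: b2⊕b3⊕b6⊕b7 = 1⊕1⊕0⊕1 = 1
s4: b4⊕b5⊕b6⊕b7 = 1⊕0⊕0⊕1 = 0
Syndrome (s4...s1) = 011 → position 3.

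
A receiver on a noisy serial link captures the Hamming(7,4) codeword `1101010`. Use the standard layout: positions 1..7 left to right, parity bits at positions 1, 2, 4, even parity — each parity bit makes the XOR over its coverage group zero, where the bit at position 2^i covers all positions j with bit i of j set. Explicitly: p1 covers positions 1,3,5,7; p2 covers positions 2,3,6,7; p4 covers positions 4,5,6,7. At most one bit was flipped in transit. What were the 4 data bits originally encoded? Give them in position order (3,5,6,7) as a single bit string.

s1: b1⊕b3⊕b5⊕b7 = 1⊕0⊕0⊕0 = 1
s2: b2⊕b3⊕b6⊕b7 = 1⊕0⊕1⊕0 = 0
s4: b4⊕b5⊕b6⊕b7 = 1⊕0⊕1⊕0 = 0
Syndrome (s4...s1) = 001 → position 1.
Flip bit 1: corrected codeword = 0101010
Data bits at positions 3,5,6,7: 0010

0010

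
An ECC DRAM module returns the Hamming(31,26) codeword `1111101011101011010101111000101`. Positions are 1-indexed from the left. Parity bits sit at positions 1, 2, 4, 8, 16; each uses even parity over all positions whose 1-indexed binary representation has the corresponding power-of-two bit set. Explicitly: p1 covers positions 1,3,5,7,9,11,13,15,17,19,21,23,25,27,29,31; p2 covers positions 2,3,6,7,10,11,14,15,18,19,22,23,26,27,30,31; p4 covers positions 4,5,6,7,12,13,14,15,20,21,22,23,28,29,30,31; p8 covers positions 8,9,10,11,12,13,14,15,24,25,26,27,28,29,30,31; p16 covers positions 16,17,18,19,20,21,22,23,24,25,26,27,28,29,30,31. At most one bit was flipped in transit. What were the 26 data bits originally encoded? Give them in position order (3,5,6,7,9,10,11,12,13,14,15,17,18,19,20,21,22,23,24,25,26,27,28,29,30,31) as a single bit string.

s1: b1⊕b3⊕b5⊕b7⊕b9⊕b11⊕b13⊕b15⊕b17⊕b19⊕b21⊕b23⊕b25⊕b27⊕b29⊕b31 = 1⊕1⊕1⊕1⊕1⊕1⊕1⊕1⊕0⊕0⊕0⊕1⊕1⊕0⊕1⊕1 = 0
s2: b2⊕b3⊕b6⊕b7⊕b10⊕b11⊕b14⊕b15⊕b18⊕b19⊕b22⊕b23⊕b26⊕b27⊕b30⊕b31 = 1⊕1⊕0⊕1⊕1⊕1⊕0⊕1⊕1⊕0⊕1⊕1⊕0⊕0⊕0⊕1 = 0
s4: b4⊕b5⊕b6⊕b7⊕b12⊕b13⊕b14⊕b15⊕b20⊕b21⊕b22⊕b23⊕b28⊕b29⊕b30⊕b31 = 1⊕1⊕0⊕1⊕0⊕1⊕0⊕1⊕1⊕0⊕1⊕1⊕0⊕1⊕0⊕1 = 0
s8: b8⊕b9⊕b10⊕b11⊕b12⊕b13⊕b14⊕b15⊕b24⊕b25⊕b26⊕b27⊕b28⊕b29⊕b30⊕b31 = 0⊕1⊕1⊕1⊕0⊕1⊕0⊕1⊕1⊕1⊕0⊕0⊕0⊕1⊕0⊕1 = 1
s16: b16⊕b17⊕b18⊕b19⊕b20⊕b21⊕b22⊕b23⊕b24⊕b25⊕b26⊕b27⊕b28⊕b29⊕b30⊕b31 = 1⊕0⊕1⊕0⊕1⊕0⊕1⊕1⊕1⊕1⊕0⊕0⊕0⊕1⊕0⊕1 = 1
Syndrome (s16...s1) = 11000 → position 24.
Flip bit 24: corrected codeword = 1111101011101011010101101000101
Data bits at positions 3,5,6,7,9,10,11,12,13,14,15,17,18,19,20,21,22,23,24,25,26,27,28,29,30,31: 11011110101010101101000101

11011110101010101101000101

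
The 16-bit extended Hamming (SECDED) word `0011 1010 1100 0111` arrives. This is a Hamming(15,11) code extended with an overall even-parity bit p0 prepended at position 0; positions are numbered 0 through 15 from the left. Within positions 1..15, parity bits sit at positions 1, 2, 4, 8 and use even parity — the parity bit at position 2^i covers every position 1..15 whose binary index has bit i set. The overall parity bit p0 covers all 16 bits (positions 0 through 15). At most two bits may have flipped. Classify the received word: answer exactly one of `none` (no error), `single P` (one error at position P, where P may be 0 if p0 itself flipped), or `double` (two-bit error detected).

single 14

s1: b1⊕b3⊕b5⊕b7⊕b9⊕b11⊕b13⊕b15 = 0⊕1⊕0⊕0⊕1⊕0⊕1⊕1 = 0
s2: b2⊕b3⊕b6⊕b7⊕b10⊕b11⊕b14⊕b15 = 1⊕1⊕1⊕0⊕0⊕0⊕1⊕1 = 1
s4: b4⊕b5⊕b6⊕b7⊕b12⊕b13⊕b14⊕b15 = 1⊕0⊕1⊕0⊕0⊕1⊕1⊕1 = 1
s8: b8⊕b9⊕b10⊕b11⊕b12⊕b13⊕b14⊕b15 = 1⊕1⊕0⊕0⊕0⊕1⊕1⊕1 = 1
Syndrome (s8...s1) = 1110 → position 14.
Overall parity (XOR of all 16 bits, including p0): 0⊕0⊕1⊕1⊕1⊕0⊕1⊕0⊕1⊕1⊕0⊕0⊕0⊕1⊕1⊕1 = 1
Overall=1, syndrome position=14 → single-bit error at position 14.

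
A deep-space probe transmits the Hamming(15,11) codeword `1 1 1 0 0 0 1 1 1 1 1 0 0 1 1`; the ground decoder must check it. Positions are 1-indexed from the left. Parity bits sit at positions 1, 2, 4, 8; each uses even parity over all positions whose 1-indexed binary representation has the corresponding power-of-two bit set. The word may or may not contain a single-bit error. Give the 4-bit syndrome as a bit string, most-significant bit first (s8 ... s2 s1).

0110

s1: b1⊕b3⊕b5⊕b7⊕b9⊕b11⊕b13⊕b15 = 1⊕1⊕0⊕1⊕1⊕1⊕0⊕1 = 0
s2: b2⊕b3⊕b6⊕b7⊕b10⊕b11⊕b14⊕b15 = 1⊕1⊕0⊕1⊕1⊕1⊕1⊕1 = 1
s4: b4⊕b5⊕b6⊕b7⊕b12⊕b13⊕b14⊕b15 = 0⊕0⊕0⊕1⊕0⊕0⊕1⊕1 = 1
s8: b8⊕b9⊕b10⊕b11⊕b12⊕b13⊕b14⊕b15 = 1⊕1⊕1⊕1⊕0⊕0⊕1⊕1 = 0
Syndrome (s8...s1) = 0110 → position 6.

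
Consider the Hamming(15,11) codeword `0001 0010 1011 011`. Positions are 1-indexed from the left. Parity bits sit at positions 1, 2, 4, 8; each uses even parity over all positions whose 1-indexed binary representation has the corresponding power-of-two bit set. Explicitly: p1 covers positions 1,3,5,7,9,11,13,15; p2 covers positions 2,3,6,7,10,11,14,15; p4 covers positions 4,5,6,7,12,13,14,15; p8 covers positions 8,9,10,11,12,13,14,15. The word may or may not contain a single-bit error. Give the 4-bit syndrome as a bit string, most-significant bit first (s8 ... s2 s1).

1100

s1: b1⊕b3⊕b5⊕b7⊕b9⊕b11⊕b13⊕b15 = 0⊕0⊕0⊕1⊕1⊕1⊕0⊕1 = 0
s2: b2⊕b3⊕b6⊕b7⊕b10⊕b11⊕b14⊕b15 = 0⊕0⊕0⊕1⊕0⊕1⊕1⊕1 = 0
s4: b4⊕b5⊕b6⊕b7⊕b12⊕b13⊕b14⊕b15 = 1⊕0⊕0⊕1⊕1⊕0⊕1⊕1 = 1
s8: b8⊕b9⊕b10⊕b11⊕b12⊕b13⊕b14⊕b15 = 0⊕1⊕0⊕1⊕1⊕0⊕1⊕1 = 1
Syndrome (s8...s1) = 1100 → position 12.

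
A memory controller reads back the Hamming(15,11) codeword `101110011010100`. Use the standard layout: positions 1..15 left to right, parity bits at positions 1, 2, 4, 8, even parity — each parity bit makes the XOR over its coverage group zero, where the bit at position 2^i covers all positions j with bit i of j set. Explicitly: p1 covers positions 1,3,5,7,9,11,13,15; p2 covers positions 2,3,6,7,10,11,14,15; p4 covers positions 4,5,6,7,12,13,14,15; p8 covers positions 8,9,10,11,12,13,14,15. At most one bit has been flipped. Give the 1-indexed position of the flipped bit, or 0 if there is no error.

4

s1: b1⊕b3⊕b5⊕b7⊕b9⊕b11⊕b13⊕b15 = 1⊕1⊕1⊕0⊕1⊕1⊕1⊕0 = 0
s2: b2⊕b3⊕b6⊕b7⊕b10⊕b11⊕b14⊕b15 = 0⊕1⊕0⊕0⊕0⊕1⊕0⊕0 = 0
s4: b4⊕b5⊕b6⊕b7⊕b12⊕b13⊕b14⊕b15 = 1⊕1⊕0⊕0⊕0⊕1⊕0⊕0 = 1
s8: b8⊕b9⊕b10⊕b11⊕b12⊕b13⊕b14⊕b15 = 1⊕1⊕0⊕1⊕0⊕1⊕0⊕0 = 0
Syndrome (s8...s1) = 0100 → position 4.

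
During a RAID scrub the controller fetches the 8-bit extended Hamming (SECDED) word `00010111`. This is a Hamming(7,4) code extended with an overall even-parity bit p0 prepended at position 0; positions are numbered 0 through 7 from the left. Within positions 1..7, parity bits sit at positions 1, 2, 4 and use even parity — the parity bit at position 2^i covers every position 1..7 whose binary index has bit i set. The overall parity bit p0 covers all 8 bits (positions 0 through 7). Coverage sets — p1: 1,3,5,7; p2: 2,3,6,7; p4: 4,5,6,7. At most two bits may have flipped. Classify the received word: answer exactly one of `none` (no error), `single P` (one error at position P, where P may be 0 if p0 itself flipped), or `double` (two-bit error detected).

s1: b1⊕b3⊕b5⊕b7 = 0⊕1⊕1⊕1 = 1
s2: b2⊕b3⊕b6⊕b7 = 0⊕1⊕1⊕1 = 1
s4: b4⊕b5⊕b6⊕b7 = 0⊕1⊕1⊕1 = 1
Syndrome (s4...s1) = 111 → position 7.
Overall parity (XOR of all 8 bits, including p0): 0⊕0⊕0⊕1⊕0⊕1⊕1⊕1 = 0
Overall=0, syndrome position=7 → double-bit error detected (uncorrectable).

double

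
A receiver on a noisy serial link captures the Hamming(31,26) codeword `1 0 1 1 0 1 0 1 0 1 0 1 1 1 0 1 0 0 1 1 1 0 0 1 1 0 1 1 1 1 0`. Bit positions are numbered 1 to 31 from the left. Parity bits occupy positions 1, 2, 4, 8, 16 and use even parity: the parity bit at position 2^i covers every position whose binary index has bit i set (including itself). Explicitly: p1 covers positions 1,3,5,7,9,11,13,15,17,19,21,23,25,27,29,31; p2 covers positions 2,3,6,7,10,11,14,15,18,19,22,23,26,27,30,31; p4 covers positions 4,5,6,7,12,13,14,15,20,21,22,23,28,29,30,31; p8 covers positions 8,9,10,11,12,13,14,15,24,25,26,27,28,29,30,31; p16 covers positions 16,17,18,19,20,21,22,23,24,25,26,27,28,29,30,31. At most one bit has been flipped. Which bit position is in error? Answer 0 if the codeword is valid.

s1: b1⊕b3⊕b5⊕b7⊕b9⊕b11⊕b13⊕b15⊕b17⊕b19⊕b21⊕b23⊕b25⊕b27⊕b29⊕b31 = 1⊕1⊕0⊕0⊕0⊕0⊕1⊕0⊕0⊕1⊕1⊕0⊕1⊕1⊕1⊕0 = 0
s2: b2⊕b3⊕b6⊕b7⊕b10⊕b11⊕b14⊕b15⊕b18⊕b19⊕b22⊕b23⊕b26⊕b27⊕b30⊕b31 = 0⊕1⊕1⊕0⊕1⊕0⊕1⊕0⊕0⊕1⊕0⊕0⊕0⊕1⊕1⊕0 = 1
s4: b4⊕b5⊕b6⊕b7⊕b12⊕b13⊕b14⊕b15⊕b20⊕b21⊕b22⊕b23⊕b28⊕b29⊕b30⊕b31 = 1⊕0⊕1⊕0⊕1⊕1⊕1⊕0⊕1⊕1⊕0⊕0⊕1⊕1⊕1⊕0 = 0
s8: b8⊕b9⊕b10⊕b11⊕b12⊕b13⊕b14⊕b15⊕b24⊕b25⊕b26⊕b27⊕b28⊕b29⊕b30⊕b31 = 1⊕0⊕1⊕0⊕1⊕1⊕1⊕0⊕1⊕1⊕0⊕1⊕1⊕1⊕1⊕0 = 1
s16: b16⊕b17⊕b18⊕b19⊕b20⊕b21⊕b22⊕b23⊕b24⊕b25⊕b26⊕b27⊕b28⊕b29⊕b30⊕b31 = 1⊕0⊕0⊕1⊕1⊕1⊕0⊕0⊕1⊕1⊕0⊕1⊕1⊕1⊕1⊕0 = 0
Syndrome (s16...s1) = 01010 → position 10.

10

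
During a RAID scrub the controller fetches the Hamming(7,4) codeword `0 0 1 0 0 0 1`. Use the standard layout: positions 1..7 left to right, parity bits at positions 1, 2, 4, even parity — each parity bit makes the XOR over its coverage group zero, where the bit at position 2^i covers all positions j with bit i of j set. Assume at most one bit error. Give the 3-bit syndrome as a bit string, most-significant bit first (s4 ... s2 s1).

s1: b1⊕b3⊕b5⊕b7 = 0⊕1⊕0⊕1 = 0
s2: b2⊕b3⊕b6⊕b7 = 0⊕1⊕0⊕1 = 0
s4: b4⊕b5⊕b6⊕b7 = 0⊕0⊕0⊕1 = 1
Syndrome (s4...s1) = 100 → position 4.

100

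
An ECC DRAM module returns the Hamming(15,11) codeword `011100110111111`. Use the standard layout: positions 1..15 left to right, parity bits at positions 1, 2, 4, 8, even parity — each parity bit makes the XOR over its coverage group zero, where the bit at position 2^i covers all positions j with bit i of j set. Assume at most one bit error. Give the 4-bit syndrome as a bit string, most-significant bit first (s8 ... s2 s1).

1011

s1: b1⊕b3⊕b5⊕b7⊕b9⊕b11⊕b13⊕b15 = 0⊕1⊕0⊕1⊕0⊕1⊕1⊕1 = 1
s2: b2⊕b3⊕b6⊕b7⊕b10⊕b11⊕b14⊕b15 = 1⊕1⊕0⊕1⊕1⊕1⊕1⊕1 = 1
s4: b4⊕b5⊕b6⊕b7⊕b12⊕b13⊕b14⊕b15 = 1⊕0⊕0⊕1⊕1⊕1⊕1⊕1 = 0
s8: b8⊕b9⊕b10⊕b11⊕b12⊕b13⊕b14⊕b15 = 1⊕0⊕1⊕1⊕1⊕1⊕1⊕1 = 1
Syndrome (s8...s1) = 1011 → position 11.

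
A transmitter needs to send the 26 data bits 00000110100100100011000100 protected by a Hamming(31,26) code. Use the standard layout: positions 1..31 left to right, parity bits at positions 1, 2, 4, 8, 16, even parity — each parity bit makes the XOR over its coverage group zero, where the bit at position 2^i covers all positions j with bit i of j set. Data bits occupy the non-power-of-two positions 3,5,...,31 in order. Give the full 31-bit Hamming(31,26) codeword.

Place data bits at non-power-of-two positions: b3=0, b5=0, b6=0, b7=0, b9=0, b10=1, b11=1, b12=0, b13=1, b14=0, b15=0, b17=1, b18=0, b19=0, b20=1, b21=0, b22=0, b23=0, b24=1, b25=1, b26=0, b27=0, b28=0, b29=1, b30=0, b31=0.
p1 = XOR of data positions {3,5,7,9,11,13,15,17,19,21,23,25,27,29,31} = 0⊕0⊕0⊕0⊕1⊕1⊕0⊕1⊕0⊕0⊕0⊕1⊕0⊕1⊕0 = 1
p2 = XOR of data positions {3,6,7,10,11,14,15,18,19,22,23,26,27,30,31} = 0⊕0⊕0⊕1⊕1⊕0⊕0⊕0⊕0⊕0⊕0⊕0⊕0⊕0⊕0 = 0
p4 = XOR of data positions {5,6,7,12,13,14,15,20,21,22,23,28,29,30,31} = 0⊕0⊕0⊕0⊕1⊕0⊕0⊕1⊕0⊕0⊕0⊕0⊕1⊕0⊕0 = 1
p8 = XOR of data positions {9,10,11,12,13,14,15,24,25,26,27,28,29,30,31} = 0⊕1⊕1⊕0⊕1⊕0⊕0⊕1⊕1⊕0⊕0⊕0⊕1⊕0⊕0 = 0
p16 = XOR of data positions {17,18,19,20,21,22,23,24,25,26,27,28,29,30,31} = 1⊕0⊕0⊕1⊕0⊕0⊕0⊕1⊕1⊕0⊕0⊕0⊕1⊕0⊕0 = 1
Codeword b1..b31 = 1001000001101001100100011000100

1001000001101001100100011000100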